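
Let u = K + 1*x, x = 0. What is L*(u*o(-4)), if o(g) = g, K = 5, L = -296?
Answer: 5920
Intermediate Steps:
u = 5 (u = 5 + 1*0 = 5 + 0 = 5)
L*(u*o(-4)) = -1480*(-4) = -296*(-20) = 5920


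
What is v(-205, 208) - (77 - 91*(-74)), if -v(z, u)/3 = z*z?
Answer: -132886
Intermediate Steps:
v(z, u) = -3*z² (v(z, u) = -3*z*z = -3*z²)
v(-205, 208) - (77 - 91*(-74)) = -3*(-205)² - (77 - 91*(-74)) = -3*42025 - (77 + 6734) = -126075 - 1*6811 = -126075 - 6811 = -132886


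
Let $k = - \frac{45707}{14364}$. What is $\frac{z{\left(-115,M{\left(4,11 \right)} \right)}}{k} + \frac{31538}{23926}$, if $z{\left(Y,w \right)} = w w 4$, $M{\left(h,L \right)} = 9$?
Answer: $- \frac{54954282685}{546792841} \approx -100.5$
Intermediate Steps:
$z{\left(Y,w \right)} = 4 w^{2}$ ($z{\left(Y,w \right)} = w^{2} \cdot 4 = 4 w^{2}$)
$k = - \frac{45707}{14364}$ ($k = \left(-45707\right) \frac{1}{14364} = - \frac{45707}{14364} \approx -3.1821$)
$\frac{z{\left(-115,M{\left(4,11 \right)} \right)}}{k} + \frac{31538}{23926} = \frac{4 \cdot 9^{2}}{- \frac{45707}{14364}} + \frac{31538}{23926} = 4 \cdot 81 \left(- \frac{14364}{45707}\right) + 31538 \cdot \frac{1}{23926} = 324 \left(- \frac{14364}{45707}\right) + \frac{15769}{11963} = - \frac{4653936}{45707} + \frac{15769}{11963} = - \frac{54954282685}{546792841}$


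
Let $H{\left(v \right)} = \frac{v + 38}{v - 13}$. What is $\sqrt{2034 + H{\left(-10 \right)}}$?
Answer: $\frac{\sqrt{1075342}}{23} \approx 45.086$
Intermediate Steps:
$H{\left(v \right)} = \frac{38 + v}{-13 + v}$
$\sqrt{2034 + H{\left(-10 \right)}} = \sqrt{2034 + \frac{38 - 10}{-13 - 10}} = \sqrt{2034 + \frac{1}{-23} \cdot 28} = \sqrt{2034 - \frac{28}{23}} = \sqrt{\frac{46754}{23}} = \frac{\sqrt{1075342}}{23}$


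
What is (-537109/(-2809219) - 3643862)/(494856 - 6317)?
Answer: -10236405826669/1372413041041 ≈ -7.4587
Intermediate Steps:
(-537109/(-2809219) - 3643862)/(494856 - 6317) = (-537109*(-1/2809219) - 3643862)/488539 = (537109/2809219 - 3643862)*(1/488539) = -10236405826669/2809219*1/488539 = -10236405826669/1372413041041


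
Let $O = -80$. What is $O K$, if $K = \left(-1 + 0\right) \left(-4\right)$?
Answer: $-320$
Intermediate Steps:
$K = 4$ ($K = \left(-1\right) \left(-4\right) = 4$)
$O K = \left(-80\right) 4 = -320$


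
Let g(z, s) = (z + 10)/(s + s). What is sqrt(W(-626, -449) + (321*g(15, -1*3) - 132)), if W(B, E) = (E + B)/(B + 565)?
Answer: 3*I*sqrt(2401082)/122 ≈ 38.104*I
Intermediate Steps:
W(B, E) = (B + E)/(565 + B)
g(z, s) = (10 + z)/(2*s) (g(z, s) = (10 + z)/((2*s)) = (10 + z)*(1/(2*s)) = (10 + z)/(2*s))
sqrt(W(-626, -449) + (321*g(15, -1*3) - 132)) = sqrt((-626 - 449)/(565 - 626) + (321*((10 + 15)/(2*((-1*3)))) - 132)) = sqrt(-1075/(-61) + (321*((1/2)*25/(-3)) - 132)) = sqrt(-1/61*(-1075) + (321*((1/2)*(-1/3)*25) - 132)) = sqrt(1075/61 + (321*(-25/6) - 132)) = sqrt(1075/61 + (-2675/2 - 132)) = sqrt(1075/61 - 2939/2) = sqrt(-177129/122) = 3*I*sqrt(2401082)/122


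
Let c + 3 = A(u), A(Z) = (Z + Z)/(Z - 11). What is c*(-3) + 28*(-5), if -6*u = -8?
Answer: -3775/29 ≈ -130.17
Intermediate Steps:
u = 4/3 (u = -⅙*(-8) = 4/3 ≈ 1.3333)
A(Z) = 2*Z/(-11 + Z) (A(Z) = (2*Z)/(-11 + Z) = 2*Z/(-11 + Z))
c = -95/29 (c = -3 + 2*(4/3)/(-11 + 4/3) = -3 + 2*(4/3)/(-29/3) = -3 + 2*(4/3)*(-3/29) = -3 - 8/29 = -95/29 ≈ -3.2759)
c*(-3) + 28*(-5) = -95/29*(-3) + 28*(-5) = 285/29 - 140 = -3775/29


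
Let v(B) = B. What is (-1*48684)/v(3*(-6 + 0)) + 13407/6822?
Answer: 2051627/758 ≈ 2706.6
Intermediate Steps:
(-1*48684)/v(3*(-6 + 0)) + 13407/6822 = (-1*48684)/((3*(-6 + 0))) + 13407/6822 = -48684/(3*(-6)) + 13407*(1/6822) = -48684/(-18) + 4469/2274 = -48684*(-1/18) + 4469/2274 = 8114/3 + 4469/2274 = 2051627/758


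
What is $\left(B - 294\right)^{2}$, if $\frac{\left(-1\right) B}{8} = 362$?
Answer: $10176100$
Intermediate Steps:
$B = -2896$ ($B = \left(-8\right) 362 = -2896$)
$\left(B - 294\right)^{2} = \left(-2896 - 294\right)^{2} = \left(-3190\right)^{2} = 10176100$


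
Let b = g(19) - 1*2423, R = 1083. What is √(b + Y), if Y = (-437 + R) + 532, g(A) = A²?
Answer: 2*I*√221 ≈ 29.732*I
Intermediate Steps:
Y = 1178 (Y = (-437 + 1083) + 532 = 646 + 532 = 1178)
b = -2062 (b = 19² - 1*2423 = 361 - 2423 = -2062)
√(b + Y) = √(-2062 + 1178) = √(-884) = 2*I*√221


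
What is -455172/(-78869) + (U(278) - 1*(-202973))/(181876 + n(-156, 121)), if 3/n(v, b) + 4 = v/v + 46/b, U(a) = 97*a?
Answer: 31991449939735/4547139273901 ≈ 7.0355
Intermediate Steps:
n(v, b) = 3/(-3 + 46/b) (n(v, b) = 3/(-4 + (v/v + 46/b)) = 3/(-4 + (1 + 46/b)) = 3/(-3 + 46/b))
-455172/(-78869) + (U(278) - 1*(-202973))/(181876 + n(-156, 121)) = -455172/(-78869) + (97*278 - 1*(-202973))/(181876 - 3*121/(-46 + 3*121)) = -455172*(-1/78869) + (26966 + 202973)/(181876 - 3*121/(-46 + 363)) = 455172/78869 + 229939/(181876 - 3*121/317) = 455172/78869 + 229939/(181876 - 3*121*1/317) = 455172/78869 + 229939/(181876 - 363/317) = 455172/78869 + 229939/(57654329/317) = 455172/78869 + 229939*(317/57654329) = 455172/78869 + 72890663/57654329 = 31991449939735/4547139273901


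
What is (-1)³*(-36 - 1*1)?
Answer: 37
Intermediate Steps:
(-1)³*(-36 - 1*1) = -(-36 - 1) = -1*(-37) = 37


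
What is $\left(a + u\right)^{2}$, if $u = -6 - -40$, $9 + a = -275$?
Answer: $62500$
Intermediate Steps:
$a = -284$ ($a = -9 - 275 = -284$)
$u = 34$ ($u = -6 + 40 = 34$)
$\left(a + u\right)^{2} = \left(-284 + 34\right)^{2} = \left(-250\right)^{2} = 62500$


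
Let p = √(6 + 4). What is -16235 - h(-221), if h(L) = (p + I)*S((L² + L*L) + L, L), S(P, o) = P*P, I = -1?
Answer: 9498630286 - 9498646521*√10 ≈ -2.0539e+10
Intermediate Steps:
p = √10 ≈ 3.1623
S(P, o) = P²
h(L) = (L + 2*L²)²*(-1 + √10) (h(L) = (√10 - 1)*((L² + L*L) + L)² = (-1 + √10)*((L² + L²) + L)² = (-1 + √10)*(2*L² + L)² = (-1 + √10)*(L + 2*L²)² = (L + 2*L²)²*(-1 + √10))
-16235 - h(-221) = -16235 - (-221)²*(1 + 2*(-221))²*(-1 + √10) = -16235 - 48841*(1 - 442)²*(-1 + √10) = -16235 - 48841*(-441)²*(-1 + √10) = -16235 - 48841*194481*(-1 + √10) = -16235 - (-9498646521 + 9498646521*√10) = -16235 + (9498646521 - 9498646521*√10) = 9498630286 - 9498646521*√10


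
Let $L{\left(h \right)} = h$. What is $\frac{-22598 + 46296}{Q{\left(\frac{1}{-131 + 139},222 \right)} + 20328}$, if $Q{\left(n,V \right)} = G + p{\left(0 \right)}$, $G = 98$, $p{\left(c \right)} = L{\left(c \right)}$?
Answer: $\frac{11849}{10213} \approx 1.1602$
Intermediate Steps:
$p{\left(c \right)} = c$
$Q{\left(n,V \right)} = 98$ ($Q{\left(n,V \right)} = 98 + 0 = 98$)
$\frac{-22598 + 46296}{Q{\left(\frac{1}{-131 + 139},222 \right)} + 20328} = \frac{-22598 + 46296}{98 + 20328} = \frac{23698}{20426} = 23698 \cdot \frac{1}{20426} = \frac{11849}{10213}$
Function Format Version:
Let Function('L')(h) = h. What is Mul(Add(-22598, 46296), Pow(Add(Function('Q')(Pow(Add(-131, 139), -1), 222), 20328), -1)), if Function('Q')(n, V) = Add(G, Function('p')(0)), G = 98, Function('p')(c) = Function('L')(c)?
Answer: Rational(11849, 10213) ≈ 1.1602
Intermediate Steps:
Function('p')(c) = c
Function('Q')(n, V) = 98 (Function('Q')(n, V) = Add(98, 0) = 98)
Mul(Add(-22598, 46296), Pow(Add(Function('Q')(Pow(Add(-131, 139), -1), 222), 20328), -1)) = Mul(Add(-22598, 46296), Pow(Add(98, 20328), -1)) = Mul(23698, Pow(20426, -1)) = Mul(23698, Rational(1, 20426)) = Rational(11849, 10213)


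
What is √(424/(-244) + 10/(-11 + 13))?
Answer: √12139/61 ≈ 1.8062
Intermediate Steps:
√(424/(-244) + 10/(-11 + 13)) = √(424*(-1/244) + 10/2) = √(-106/61 + 10*(½)) = √(-106/61 + 5) = √(199/61) = √12139/61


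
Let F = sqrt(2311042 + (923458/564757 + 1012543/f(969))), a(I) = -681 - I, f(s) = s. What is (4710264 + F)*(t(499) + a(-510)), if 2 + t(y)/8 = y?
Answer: 17922554520 + 3805*sqrt(2395948194590925706683)/32191149 ≈ 1.7928e+10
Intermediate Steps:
t(y) = -16 + 8*y
F = sqrt(2395948194590925706683)/32191149 (F = sqrt(2311042 + (923458/564757 + 1012543/969)) = sqrt(2311042 + 33690328109/32191149) = sqrt(74428787695367/32191149) = sqrt(2395948194590925706683)/32191149 ≈ 1520.6)
(4710264 + F)*(t(499) + a(-510)) = (4710264 + sqrt(2395948194590925706683)/32191149)*((-16 + 8*499) + (-681 - 1*(-510))) = (4710264 + sqrt(2395948194590925706683)/32191149)*((-16 + 3992) + (-681 + 510)) = (4710264 + sqrt(2395948194590925706683)/32191149)*(3976 - 171) = (4710264 + sqrt(2395948194590925706683)/32191149)*3805 = 17922554520 + 3805*sqrt(2395948194590925706683)/32191149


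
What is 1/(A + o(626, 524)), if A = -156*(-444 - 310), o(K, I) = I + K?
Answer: 1/118774 ≈ 8.4193e-6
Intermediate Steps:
A = 117624 (A = -156*(-754) = 117624)
1/(A + o(626, 524)) = 1/(117624 + (524 + 626)) = 1/(117624 + 1150) = 1/118774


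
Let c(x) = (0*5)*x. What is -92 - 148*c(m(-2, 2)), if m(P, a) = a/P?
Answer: -92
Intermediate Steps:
c(x) = 0 (c(x) = 0*x = 0)
-92 - 148*c(m(-2, 2)) = -92 - 148*0 = -92 + 0 = -92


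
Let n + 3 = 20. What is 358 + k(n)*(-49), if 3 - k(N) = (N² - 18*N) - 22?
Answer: -1700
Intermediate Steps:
n = 17 (n = -3 + 20 = 17)
k(N) = 25 - N² + 18*N (k(N) = 3 - ((N² - 18*N) - 22) = 3 - (-22 + N² - 18*N) = 3 + (22 - N² + 18*N) = 25 - N² + 18*N)
358 + k(n)*(-49) = 358 + (25 - 1*17² + 18*17)*(-49) = 358 + (25 - 1*289 + 306)*(-49) = 358 + (25 - 289 + 306)*(-49) = 358 + 42*(-49) = 358 - 2058 = -1700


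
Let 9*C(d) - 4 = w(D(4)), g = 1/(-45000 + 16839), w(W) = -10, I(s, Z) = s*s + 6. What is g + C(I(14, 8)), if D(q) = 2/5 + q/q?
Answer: -18775/28161 ≈ -0.66670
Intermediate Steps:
I(s, Z) = 6 + s² (I(s, Z) = s² + 6 = 6 + s²)
D(q) = 7/5 (D(q) = 2*(⅕) + 1 = ⅖ + 1 = 7/5)
g = -1/28161 (g = 1/(-28161) = -1/28161 ≈ -3.5510e-5)
C(d) = -⅔ (C(d) = 4/9 + (⅑)*(-10) = 4/9 - 10/9 = -⅔)
g + C(I(14, 8)) = -1/28161 - ⅔ = -18775/28161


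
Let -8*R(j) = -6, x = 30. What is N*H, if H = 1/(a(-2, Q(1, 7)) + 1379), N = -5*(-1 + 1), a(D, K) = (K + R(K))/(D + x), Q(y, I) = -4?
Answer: 0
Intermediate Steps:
R(j) = 3/4 (R(j) = -1/8*(-6) = 3/4)
a(D, K) = (3/4 + K)/(30 + D) (a(D, K) = (K + 3/4)/(D + 30) = (3/4 + K)/(30 + D))
N = 0 (N = -5*0 = 0)
H = 112/154435 (H = 1/((3/4 - 4)/(30 - 2) + 1379) = 1/(-13/4/28 + 1379) = 1/((1/28)*(-13/4) + 1379) = 1/(-13/112 + 1379) = 1/(154435/112) = 112/154435 ≈ 0.00072522)
N*H = 0*(112/154435) = 0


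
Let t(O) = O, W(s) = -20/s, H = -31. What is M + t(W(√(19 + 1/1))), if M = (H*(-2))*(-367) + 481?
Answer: -22273 - 2*√5 ≈ -22277.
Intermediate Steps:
M = -22273 (M = -31*(-2)*(-367) + 481 = 62*(-367) + 481 = -22754 + 481 = -22273)
M + t(W(√(19 + 1/1))) = -22273 - 20/√(19 + 1/1) = -22273 - 20/√(19 + 1) = -22273 - 20*√5/10 = -22273 - 2*√5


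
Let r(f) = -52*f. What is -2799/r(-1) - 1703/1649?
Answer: -4704107/85748 ≈ -54.860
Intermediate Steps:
-2799/r(-1) - 1703/1649 = -2799/((-52*(-1))) - 1703/1649 = -2799/52 - 1703*1/1649 = -2799*1/52 - 1703/1649 = -2799/52 - 1703/1649 = -4704107/85748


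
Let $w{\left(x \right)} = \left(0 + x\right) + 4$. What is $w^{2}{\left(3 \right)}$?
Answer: $49$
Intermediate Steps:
$w{\left(x \right)} = 4 + x$ ($w{\left(x \right)} = x + 4 = 4 + x$)
$w^{2}{\left(3 \right)} = \left(4 + 3\right)^{2} = 7^{2} = 49$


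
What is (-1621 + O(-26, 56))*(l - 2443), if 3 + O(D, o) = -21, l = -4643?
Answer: 11656470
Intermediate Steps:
O(D, o) = -24 (O(D, o) = -3 - 21 = -24)
(-1621 + O(-26, 56))*(l - 2443) = (-1621 - 24)*(-4643 - 2443) = -1645*(-7086) = 11656470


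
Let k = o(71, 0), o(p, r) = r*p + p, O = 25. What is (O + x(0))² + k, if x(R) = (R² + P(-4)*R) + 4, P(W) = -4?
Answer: 912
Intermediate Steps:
x(R) = 4 + R² - 4*R (x(R) = (R² - 4*R) + 4 = 4 + R² - 4*R)
o(p, r) = p + p*r (o(p, r) = p*r + p = p + p*r)
k = 71 (k = 71*(1 + 0) = 71*1 = 71)
(O + x(0))² + k = (25 + (4 + 0² - 4*0))² + 71 = (25 + (4 + 0 + 0))² + 71 = (25 + 4)² + 71 = 29² + 71 = 841 + 71 = 912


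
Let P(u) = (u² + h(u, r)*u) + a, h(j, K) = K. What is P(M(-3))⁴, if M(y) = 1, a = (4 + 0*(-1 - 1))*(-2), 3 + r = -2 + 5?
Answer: 2401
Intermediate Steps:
r = 0 (r = -3 + (-2 + 5) = -3 + 3 = 0)
a = -8 (a = (4 + 0*(-2))*(-2) = (4 + 0)*(-2) = 4*(-2) = -8)
P(u) = -8 + u² (P(u) = (u² + 0*u) - 8 = (u² + 0) - 8 = u² - 8 = -8 + u²)
P(M(-3))⁴ = (-8 + 1²)⁴ = (-8 + 1)⁴ = (-7)⁴ = 2401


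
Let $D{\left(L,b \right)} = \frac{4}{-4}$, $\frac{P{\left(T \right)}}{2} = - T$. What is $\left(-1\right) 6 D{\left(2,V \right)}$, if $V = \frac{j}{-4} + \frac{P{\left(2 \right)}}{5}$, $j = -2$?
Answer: $6$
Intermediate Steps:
$P{\left(T \right)} = - 2 T$ ($P{\left(T \right)} = 2 \left(- T\right) = - 2 T$)
$V = - \frac{3}{10}$ ($V = - \frac{2}{-4} + \frac{\left(-2\right) 2}{5} = \left(-2\right) \left(- \frac{1}{4}\right) - \frac{4}{5} = \frac{1}{2} - \frac{4}{5} = - \frac{3}{10} \approx -0.3$)
$D{\left(L,b \right)} = -1$ ($D{\left(L,b \right)} = 4 \left(- \frac{1}{4}\right) = -1$)
$\left(-1\right) 6 D{\left(2,V \right)} = \left(-1\right) 6 \left(-1\right) = \left(-6\right) \left(-1\right) = 6$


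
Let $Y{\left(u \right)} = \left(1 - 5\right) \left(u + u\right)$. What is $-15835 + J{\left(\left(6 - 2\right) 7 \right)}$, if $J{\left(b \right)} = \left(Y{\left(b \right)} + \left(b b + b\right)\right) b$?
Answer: $629$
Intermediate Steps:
$Y{\left(u \right)} = - 8 u$ ($Y{\left(u \right)} = - 4 \cdot 2 u = - 8 u$)
$J{\left(b \right)} = b \left(b^{2} - 7 b\right)$ ($J{\left(b \right)} = \left(- 8 b + \left(b b + b\right)\right) b = \left(- 8 b + \left(b^{2} + b\right)\right) b = \left(- 8 b + \left(b + b^{2}\right)\right) b = \left(b^{2} - 7 b\right) b = b \left(b^{2} - 7 b\right)$)
$-15835 + J{\left(\left(6 - 2\right) 7 \right)} = -15835 + \left(\left(6 - 2\right) 7\right)^{2} \left(-7 + \left(6 - 2\right) 7\right) = -15835 + \left(4 \cdot 7\right)^{2} \left(-7 + 4 \cdot 7\right) = -15835 + 28^{2} \left(-7 + 28\right) = -15835 + 784 \cdot 21 = -15835 + 16464 = 629$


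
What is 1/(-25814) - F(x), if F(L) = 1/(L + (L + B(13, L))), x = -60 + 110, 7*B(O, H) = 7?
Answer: -25915/2607214 ≈ -0.0099397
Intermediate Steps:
B(O, H) = 1 (B(O, H) = (⅐)*7 = 1)
x = 50
F(L) = 1/(1 + 2*L) (F(L) = 1/(L + (L + 1)) = 1/(L + (1 + L)) = 1/(1 + 2*L))
1/(-25814) - F(x) = 1/(-25814) - 1/(1 + 2*50) = -1/25814 - 1/(1 + 100) = -1/25814 - 1/101 = -25915/2607214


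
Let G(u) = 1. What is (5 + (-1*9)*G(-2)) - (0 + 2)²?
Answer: -8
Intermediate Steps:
(5 + (-1*9)*G(-2)) - (0 + 2)² = (5 - 1*9*1) - (0 + 2)² = (5 - 9*1) - 1*2² = (5 - 9) - 1*4 = -4 - 4 = -8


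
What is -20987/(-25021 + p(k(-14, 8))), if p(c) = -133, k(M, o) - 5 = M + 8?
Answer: 20987/25154 ≈ 0.83434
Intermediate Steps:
k(M, o) = 13 + M (k(M, o) = 5 + (M + 8) = 5 + (8 + M) = 13 + M)
-20987/(-25021 + p(k(-14, 8))) = -20987/(-25021 - 133) = -20987/(-25154) = -20987*(-1/25154) = 20987/25154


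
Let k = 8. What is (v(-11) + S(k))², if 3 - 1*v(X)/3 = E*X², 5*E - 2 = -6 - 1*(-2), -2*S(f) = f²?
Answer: 373321/25 ≈ 14933.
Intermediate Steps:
S(f) = -f²/2
E = -⅖ (E = ⅖ + (-6 - 1*(-2))/5 = ⅖ + (-6 + 2)/5 = ⅖ + (⅕)*(-4) = ⅖ - ⅘ = -⅖ ≈ -0.40000)
v(X) = 9 + 6*X²/5 (v(X) = 9 - (-6)*X²/5 = 9 + 6*X²/5)
(v(-11) + S(k))² = ((9 + (6/5)*(-11)²) - ½*8²)² = ((9 + (6/5)*121) - ½*64)² = ((9 + 726/5) - 32)² = (771/5 - 32)² = (611/5)² = 373321/25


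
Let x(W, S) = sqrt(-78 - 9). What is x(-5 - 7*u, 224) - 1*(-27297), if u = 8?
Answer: 27297 + I*sqrt(87) ≈ 27297.0 + 9.3274*I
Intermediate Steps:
x(W, S) = I*sqrt(87) (x(W, S) = sqrt(-87) = I*sqrt(87))
x(-5 - 7*u, 224) - 1*(-27297) = I*sqrt(87) - 1*(-27297) = I*sqrt(87) + 27297 = 27297 + I*sqrt(87)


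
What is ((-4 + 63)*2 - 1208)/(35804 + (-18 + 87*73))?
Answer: -1090/42137 ≈ -0.025868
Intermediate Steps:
((-4 + 63)*2 - 1208)/(35804 + (-18 + 87*73)) = (59*2 - 1208)/(35804 + (-18 + 6351)) = (118 - 1208)/(35804 + 6333) = -1090/42137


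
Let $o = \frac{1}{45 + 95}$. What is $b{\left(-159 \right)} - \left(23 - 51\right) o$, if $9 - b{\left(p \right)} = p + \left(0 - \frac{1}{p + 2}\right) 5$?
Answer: $\frac{132012}{785} \approx 168.17$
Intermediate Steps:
$o = \frac{1}{140} \approx 0.0071429$
$b{\left(p \right)} = 9 - p + \frac{5}{2 + p}$ ($b{\left(p \right)} = 9 - \left(p + \left(0 - \frac{1}{p + 2}\right) 5\right) = 9 - \left(p + \left(0 - \frac{1}{2 + p}\right) 5\right) = 9 - \left(p + - \frac{1}{2 + p} 5\right) = 9 - \left(p - \frac{5}{2 + p}\right) = 9 - p + \frac{5}{2 + p}$)
$b{\left(-159 \right)} - \left(23 - 51\right) o = \frac{23 - \left(-159\right)^{2} + 7 \left(-159\right)}{2 - 159} - \left(23 - 51\right) \frac{1}{140} = \frac{23 - 25281 - 1113}{-157} - \left(-28\right) \frac{1}{140} = - \frac{23 - 25281 - 1113}{157} - - \frac{1}{5} = \left(- \frac{1}{157}\right) \left(-26371\right) + \frac{1}{5} = \frac{26371}{157} + \frac{1}{5} = \frac{132012}{785}$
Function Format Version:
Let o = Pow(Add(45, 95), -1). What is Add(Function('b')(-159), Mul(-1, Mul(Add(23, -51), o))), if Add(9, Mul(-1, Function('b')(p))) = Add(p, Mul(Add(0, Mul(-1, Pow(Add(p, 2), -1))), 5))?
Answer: Rational(132012, 785) ≈ 168.17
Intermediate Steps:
o = Rational(1, 140) (o = Pow(140, -1) = Rational(1, 140) ≈ 0.0071429)
Function('b')(p) = Add(9, Mul(-1, p), Mul(5, Pow(Add(2, p), -1))) (Function('b')(p) = Add(9, Mul(-1, Add(p, Mul(Add(0, Mul(-1, Pow(Add(p, 2), -1))), 5)))) = Add(9, Mul(-1, Add(p, Mul(Add(0, Mul(-1, Pow(Add(2, p), -1))), 5)))) = Add(9, Mul(-1, Add(p, Mul(Mul(-1, Pow(Add(2, p), -1)), 5)))) = Add(9, Mul(-1, Add(p, Mul(-5, Pow(Add(2, p), -1))))) = Add(9, Add(Mul(-1, p), Mul(5, Pow(Add(2, p), -1)))) = Add(9, Mul(-1, p), Mul(5, Pow(Add(2, p), -1))))
Add(Function('b')(-159), Mul(-1, Mul(Add(23, -51), o))) = Add(Mul(Pow(Add(2, -159), -1), Add(23, Mul(-1, Pow(-159, 2)), Mul(7, -159))), Mul(-1, Mul(Add(23, -51), Rational(1, 140)))) = Add(Mul(Pow(-157, -1), Add(23, Mul(-1, 25281), -1113)), Mul(-1, Mul(-28, Rational(1, 140)))) = Add(Mul(Rational(-1, 157), Add(23, -25281, -1113)), Mul(-1, Rational(-1, 5))) = Add(Mul(Rational(-1, 157), -26371), Rational(1, 5)) = Add(Rational(26371, 157), Rational(1, 5)) = Rational(132012, 785)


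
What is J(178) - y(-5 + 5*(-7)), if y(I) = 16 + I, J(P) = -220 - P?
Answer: -374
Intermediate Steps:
J(178) - y(-5 + 5*(-7)) = (-220 - 1*178) - (16 + (-5 + 5*(-7))) = (-220 - 178) - (16 + (-5 - 35)) = -398 - (16 - 40) = -398 - 1*(-24) = -398 + 24 = -374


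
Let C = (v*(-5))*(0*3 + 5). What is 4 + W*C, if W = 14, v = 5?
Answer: -1746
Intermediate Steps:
C = -125 (C = (5*(-5))*(0*3 + 5) = -25*(0 + 5) = -25*5 = -125)
4 + W*C = 4 + 14*(-125) = 4 - 1750 = -1746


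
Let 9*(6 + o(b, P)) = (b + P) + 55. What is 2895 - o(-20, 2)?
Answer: 26072/9 ≈ 2896.9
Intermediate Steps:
o(b, P) = 1/9 + P/9 + b/9 (o(b, P) = -6 + ((b + P) + 55)/9 = -6 + ((P + b) + 55)/9 = -6 + (55 + P + b)/9 = -6 + (55/9 + P/9 + b/9) = 1/9 + P/9 + b/9)
2895 - o(-20, 2) = 2895 - (1/9 + (1/9)*2 + (1/9)*(-20)) = 2895 - (1/9 + 2/9 - 20/9) = 2895 - 1*(-17/9) = 2895 + 17/9 = 26072/9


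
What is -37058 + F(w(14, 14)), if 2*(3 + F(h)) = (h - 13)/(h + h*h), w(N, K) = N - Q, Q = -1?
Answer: -8894639/240 ≈ -37061.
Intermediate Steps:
w(N, K) = 1 + N (w(N, K) = N - 1*(-1) = N + 1 = 1 + N)
F(h) = -3 + (-13 + h)/(2*(h + h**2)) (F(h) = -3 + ((h - 13)/(h + h*h))/2 = -3 + ((-13 + h)/(h + h**2))/2 = -3 + (-13 + h)/(2*(h + h**2)))
-37058 + F(w(14, 14)) = -37058 + (-13 - 6*(1 + 14)**2 - 5*(1 + 14))/(2*(1 + 14)*(1 + (1 + 14))) = -37058 + (1/2)*(-13 - 6*15**2 - 5*15)/(15*(1 + 15)) = -37058 + (1/2)*(1/15)*(-13 - 6*225 - 75)/16 = -37058 + (1/2)*(1/15)*(1/16)*(-13 - 1350 - 75) = -37058 + (1/2)*(1/15)*(1/16)*(-1438) = -37058 - 719/240 = -8894639/240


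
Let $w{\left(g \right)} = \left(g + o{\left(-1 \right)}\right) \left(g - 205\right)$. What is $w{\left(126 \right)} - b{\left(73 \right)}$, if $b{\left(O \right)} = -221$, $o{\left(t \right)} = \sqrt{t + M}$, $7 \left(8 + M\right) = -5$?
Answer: $-9733 - \frac{158 i \sqrt{119}}{7} \approx -9733.0 - 246.23 i$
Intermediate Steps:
$M = - \frac{61}{7}$ ($M = -8 + \frac{1}{7} \left(-5\right) = -8 - \frac{5}{7} = - \frac{61}{7} \approx -8.7143$)
$o{\left(t \right)} = \sqrt{- \frac{61}{7} + t}$ ($o{\left(t \right)} = \sqrt{t - \frac{61}{7}} = \sqrt{- \frac{61}{7} + t}$)
$w{\left(g \right)} = \left(-205 + g\right) \left(g + \frac{2 i \sqrt{119}}{7}\right)$ ($w{\left(g \right)} = \left(g + \frac{\sqrt{-427 + 49 \left(-1\right)}}{7}\right) \left(g - 205\right) = \left(g + \frac{\sqrt{-427 - 49}}{7}\right) \left(-205 + g\right) = \left(g + \frac{\sqrt{-476}}{7}\right) \left(-205 + g\right) = \left(g + \frac{2 i \sqrt{119}}{7}\right) \left(-205 + g\right) = \left(-205 + g\right) \left(g + \frac{2 i \sqrt{119}}{7}\right)$)
$w{\left(126 \right)} - b{\left(73 \right)} = \left(126^{2} - 25830 - \frac{410 i \sqrt{119}}{7} + \frac{2}{7} i 126 \sqrt{119}\right) - -221 = \left(15876 - 25830 - \frac{410 i \sqrt{119}}{7} + 36 i \sqrt{119}\right) + 221 = \left(-9954 - \frac{158 i \sqrt{119}}{7}\right) + 221 = -9733 - \frac{158 i \sqrt{119}}{7}$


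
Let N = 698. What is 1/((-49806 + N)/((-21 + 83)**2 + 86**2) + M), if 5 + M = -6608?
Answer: -2810/18594807 ≈ -0.00015112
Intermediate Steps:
M = -6613 (M = -5 - 6608 = -6613)
1/((-49806 + N)/((-21 + 83)**2 + 86**2) + M) = 1/((-49806 + 698)/((-21 + 83)**2 + 86**2) - 6613) = 1/(-49108/(62**2 + 7396) - 6613) = 1/(-49108/(3844 + 7396) - 6613) = 1/(-49108/11240 - 6613) = 1/(-49108*1/11240 - 6613) = 1/(-12277/2810 - 6613) = 1/(-18594807/2810) = -2810/18594807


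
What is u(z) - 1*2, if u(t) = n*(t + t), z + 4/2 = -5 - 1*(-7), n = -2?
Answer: -2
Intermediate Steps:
z = 0 (z = -2 + (-5 - 1*(-7)) = -2 + (-5 + 7) = -2 + 2 = 0)
u(t) = -4*t (u(t) = -2*(t + t) = -4*t)
u(z) - 1*2 = -4*0 - 1*2 = 0 - 2 = -2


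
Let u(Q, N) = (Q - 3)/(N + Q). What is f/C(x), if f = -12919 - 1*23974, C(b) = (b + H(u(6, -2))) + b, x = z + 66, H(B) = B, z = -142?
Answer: 147572/605 ≈ 243.92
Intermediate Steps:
u(Q, N) = (-3 + Q)/(N + Q)
x = -76 (x = -142 + 66 = -76)
C(b) = ¾ + 2*b (C(b) = (b + (-3 + 6)/(-2 + 6)) + b = (b + 3/4) + b = (b + (¼)*3) + b = (b + ¾) + b = (¾ + b) + b = ¾ + 2*b)
f = -36893 (f = -12919 - 23974 = -36893)
f/C(x) = -36893/(¾ + 2*(-76)) = -36893/(¾ - 152) = -36893/(-605/4) = -36893*(-4/605) = 147572/605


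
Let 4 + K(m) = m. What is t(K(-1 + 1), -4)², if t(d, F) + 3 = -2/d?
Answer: 25/4 ≈ 6.2500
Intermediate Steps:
K(m) = -4 + m
t(d, F) = -3 - 2/d
t(K(-1 + 1), -4)² = (-3 - 2/(-4 + (-1 + 1)))² = (-3 - 2/(-4 + 0))² = (-3 - 2/(-4))² = (-3 - 2*(-¼))² = (-3 + ½)² = (-5/2)² = 25/4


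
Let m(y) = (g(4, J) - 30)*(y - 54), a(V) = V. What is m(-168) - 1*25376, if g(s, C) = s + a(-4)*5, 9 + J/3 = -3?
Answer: -15164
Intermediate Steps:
J = -36 (J = -27 + 3*(-3) = -27 - 9 = -36)
g(s, C) = -20 + s (g(s, C) = s - 4*5 = s - 20 = -20 + s)
m(y) = 2484 - 46*y (m(y) = ((-20 + 4) - 30)*(y - 54) = (-16 - 30)*(-54 + y) = -46*(-54 + y) = 2484 - 46*y)
m(-168) - 1*25376 = (2484 - 46*(-168)) - 1*25376 = (2484 + 7728) - 25376 = 10212 - 25376 = -15164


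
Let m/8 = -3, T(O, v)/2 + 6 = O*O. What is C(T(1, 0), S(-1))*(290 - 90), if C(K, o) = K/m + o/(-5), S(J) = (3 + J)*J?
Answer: 490/3 ≈ 163.33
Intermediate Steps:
T(O, v) = -12 + 2*O² (T(O, v) = -12 + 2*(O*O) = -12 + 2*O²)
m = -24 (m = 8*(-3) = -24)
S(J) = J*(3 + J)
C(K, o) = -o/5 - K/24 (C(K, o) = K/(-24) + o/(-5) = K*(-1/24) + o*(-⅕) = -K/24 - o/5 = -o/5 - K/24)
C(T(1, 0), S(-1))*(290 - 90) = (-(-1)*(3 - 1)/5 - (-12 + 2*1²)/24)*(290 - 90) = (-(-1)*2/5 - (-12 + 2*1)/24)*200 = (-⅕*(-2) - (-12 + 2)/24)*200 = (⅖ - 1/24*(-10))*200 = (⅖ + 5/12)*200 = (49/60)*200 = 490/3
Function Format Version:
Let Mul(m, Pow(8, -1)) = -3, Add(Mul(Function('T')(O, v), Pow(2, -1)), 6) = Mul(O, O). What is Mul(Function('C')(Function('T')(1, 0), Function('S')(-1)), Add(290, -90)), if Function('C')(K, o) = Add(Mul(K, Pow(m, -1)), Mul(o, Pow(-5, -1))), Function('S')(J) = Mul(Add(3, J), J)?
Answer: Rational(490, 3) ≈ 163.33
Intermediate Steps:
Function('T')(O, v) = Add(-12, Mul(2, Pow(O, 2))) (Function('T')(O, v) = Add(-12, Mul(2, Mul(O, O))) = Add(-12, Mul(2, Pow(O, 2))))
m = -24 (m = Mul(8, -3) = -24)
Function('S')(J) = Mul(J, Add(3, J))
Function('C')(K, o) = Add(Mul(Rational(-1, 5), o), Mul(Rational(-1, 24), K)) (Function('C')(K, o) = Add(Mul(K, Pow(-24, -1)), Mul(o, Pow(-5, -1))) = Add(Mul(K, Rational(-1, 24)), Mul(o, Rational(-1, 5))) = Add(Mul(Rational(-1, 24), K), Mul(Rational(-1, 5), o)) = Add(Mul(Rational(-1, 5), o), Mul(Rational(-1, 24), K)))
Mul(Function('C')(Function('T')(1, 0), Function('S')(-1)), Add(290, -90)) = Mul(Add(Mul(Rational(-1, 5), Mul(-1, Add(3, -1))), Mul(Rational(-1, 24), Add(-12, Mul(2, Pow(1, 2))))), Add(290, -90)) = Mul(Add(Mul(Rational(-1, 5), Mul(-1, 2)), Mul(Rational(-1, 24), Add(-12, Mul(2, 1)))), 200) = Mul(Add(Mul(Rational(-1, 5), -2), Mul(Rational(-1, 24), Add(-12, 2))), 200) = Mul(Add(Rational(2, 5), Mul(Rational(-1, 24), -10)), 200) = Mul(Add(Rational(2, 5), Rational(5, 12)), 200) = Mul(Rational(49, 60), 200) = Rational(490, 3)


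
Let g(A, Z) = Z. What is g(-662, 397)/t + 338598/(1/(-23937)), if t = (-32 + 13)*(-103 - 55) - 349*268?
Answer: -733747490113177/90530 ≈ -8.1050e+9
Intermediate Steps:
t = -90530 (t = -19*(-158) - 93532 = 3002 - 93532 = -90530)
g(-662, 397)/t + 338598/(1/(-23937)) = 397/(-90530) + 338598/(1/(-23937)) = 397*(-1/90530) + 338598/(-1/23937) = -397/90530 + 338598*(-23937) = -397/90530 - 8105020326 = -733747490113177/90530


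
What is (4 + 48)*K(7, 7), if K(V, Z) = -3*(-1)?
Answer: 156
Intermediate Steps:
K(V, Z) = 3
(4 + 48)*K(7, 7) = (4 + 48)*3 = 52*3 = 156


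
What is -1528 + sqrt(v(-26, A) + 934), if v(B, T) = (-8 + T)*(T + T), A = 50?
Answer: -1528 + sqrt(5134) ≈ -1456.3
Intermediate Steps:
v(B, T) = 2*T*(-8 + T) (v(B, T) = (-8 + T)*(2*T) = 2*T*(-8 + T))
-1528 + sqrt(v(-26, A) + 934) = -1528 + sqrt(2*50*(-8 + 50) + 934) = -1528 + sqrt(2*50*42 + 934) = -1528 + sqrt(4200 + 934) = -1528 + sqrt(5134)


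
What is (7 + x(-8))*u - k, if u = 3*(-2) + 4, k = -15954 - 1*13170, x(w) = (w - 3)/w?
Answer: 116429/4 ≈ 29107.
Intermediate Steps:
x(w) = (-3 + w)/w
k = -29124 (k = -15954 - 13170 = -29124)
u = -2 (u = -6 + 4 = -2)
(7 + x(-8))*u - k = (7 + (-3 - 8)/(-8))*(-2) - 1*(-29124) = (7 - ⅛*(-11))*(-2) + 29124 = (7 + 11/8)*(-2) + 29124 = (67/8)*(-2) + 29124 = -67/4 + 29124 = 116429/4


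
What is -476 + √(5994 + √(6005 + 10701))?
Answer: -476 + √(5994 + √16706) ≈ -397.75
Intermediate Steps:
-476 + √(5994 + √(6005 + 10701)) = -476 + √(5994 + √16706)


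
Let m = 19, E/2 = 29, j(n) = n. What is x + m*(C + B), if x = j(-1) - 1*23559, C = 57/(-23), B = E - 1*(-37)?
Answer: -501448/23 ≈ -21802.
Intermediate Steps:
E = 58 (E = 2*29 = 58)
B = 95 (B = 58 - 1*(-37) = 58 + 37 = 95)
C = -57/23 (C = 57*(-1/23) = -57/23 ≈ -2.4783)
x = -23560 (x = -1 - 1*23559 = -1 - 23559 = -23560)
x + m*(C + B) = -23560 + 19*(-57/23 + 95) = -23560 + 19*(2128/23) = -23560 + 40432/23 = -501448/23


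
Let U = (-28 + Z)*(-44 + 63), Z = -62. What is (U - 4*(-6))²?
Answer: 2842596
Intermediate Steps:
U = -1710 (U = (-28 - 62)*(-44 + 63) = -90*19 = -1710)
(U - 4*(-6))² = (-1710 - 4*(-6))² = (-1710 + 24)² = (-1686)² = 2842596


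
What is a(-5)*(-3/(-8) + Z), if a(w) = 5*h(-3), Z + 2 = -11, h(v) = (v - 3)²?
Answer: -4545/2 ≈ -2272.5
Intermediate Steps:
h(v) = (-3 + v)²
Z = -13 (Z = -2 - 11 = -13)
a(w) = 180 (a(w) = 5*(-3 - 3)² = 5*(-6)² = 5*36 = 180)
a(-5)*(-3/(-8) + Z) = 180*(-3/(-8) - 13) = 180*(-3*(-⅛) - 13) = 180*(3/8 - 13) = 180*(-101/8) = -4545/2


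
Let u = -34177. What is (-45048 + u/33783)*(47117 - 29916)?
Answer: -26178042979961/33783 ≈ -7.7489e+8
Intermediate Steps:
(-45048 + u/33783)*(47117 - 29916) = (-45048 - 34177/33783)*(47117 - 29916) = (-45048 - 34177*1/33783)*17201 = (-45048 - 34177/33783)*17201 = -1521890761/33783*17201 = -26178042979961/33783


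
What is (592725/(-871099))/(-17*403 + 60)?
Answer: 592725/5915633309 ≈ 0.00010020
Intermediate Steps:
(592725/(-871099))/(-17*403 + 60) = (592725*(-1/871099))/(-6851 + 60) = -592725/871099/(-6791) = -592725/871099*(-1/6791) = 592725/5915633309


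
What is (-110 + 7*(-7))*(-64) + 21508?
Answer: 31684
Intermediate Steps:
(-110 + 7*(-7))*(-64) + 21508 = (-110 - 49)*(-64) + 21508 = -159*(-64) + 21508 = 10176 + 21508 = 31684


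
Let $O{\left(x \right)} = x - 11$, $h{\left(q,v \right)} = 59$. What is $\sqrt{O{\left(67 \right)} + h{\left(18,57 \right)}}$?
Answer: $\sqrt{115} \approx 10.724$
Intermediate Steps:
$O{\left(x \right)} = -11 + x$
$\sqrt{O{\left(67 \right)} + h{\left(18,57 \right)}} = \sqrt{\left(-11 + 67\right) + 59} = \sqrt{56 + 59} = \sqrt{115}$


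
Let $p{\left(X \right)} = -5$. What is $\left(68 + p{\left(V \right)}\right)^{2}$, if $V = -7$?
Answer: $3969$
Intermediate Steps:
$\left(68 + p{\left(V \right)}\right)^{2} = \left(68 - 5\right)^{2} = 63^{2} = 3969$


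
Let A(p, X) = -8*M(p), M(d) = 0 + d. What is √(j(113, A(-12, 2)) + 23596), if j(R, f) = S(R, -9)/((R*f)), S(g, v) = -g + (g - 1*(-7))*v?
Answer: √173546449770/2712 ≈ 153.61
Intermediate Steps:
S(g, v) = -g + v*(7 + g) (S(g, v) = -g + (g + 7)*v = -g + (7 + g)*v = -g + v*(7 + g))
M(d) = d
A(p, X) = -8*p
j(R, f) = (-63 - 10*R)/(R*f) (j(R, f) = (-R + 7*(-9) + R*(-9))/((R*f)) = (-R - 63 - 9*R)*(1/(R*f)) = (-63 - 10*R)*(1/(R*f)) = (-63 - 10*R)/(R*f))
√(j(113, A(-12, 2)) + 23596) = √((-63 - 10*113)/(113*((-8*(-12)))) + 23596) = √((1/113)*(-63 - 1130)/96 + 23596) = √((1/113)*(1/96)*(-1193) + 23596) = √(-1193/10848 + 23596) = √(255968215/10848) = √173546449770/2712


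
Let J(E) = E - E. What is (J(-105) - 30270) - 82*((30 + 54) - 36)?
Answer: -34206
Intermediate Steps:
J(E) = 0
(J(-105) - 30270) - 82*((30 + 54) - 36) = (0 - 30270) - 82*((30 + 54) - 36) = -30270 - 82*(84 - 36) = -30270 - 82*48 = -30270 - 3936 = -34206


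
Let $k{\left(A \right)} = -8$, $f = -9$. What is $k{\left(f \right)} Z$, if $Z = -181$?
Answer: $1448$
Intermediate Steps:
$k{\left(f \right)} Z = \left(-8\right) \left(-181\right) = 1448$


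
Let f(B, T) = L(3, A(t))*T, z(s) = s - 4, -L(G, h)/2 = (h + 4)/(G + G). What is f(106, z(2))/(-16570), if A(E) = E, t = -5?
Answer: 1/24855 ≈ 4.0233e-5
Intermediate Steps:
L(G, h) = -(4 + h)/G (L(G, h) = -2*(h + 4)/(G + G) = -2*(4 + h)/(2*G) = -2*(4 + h)*1/(2*G) = -(4 + h)/G)
z(s) = -4 + s
f(B, T) = T/3 (f(B, T) = ((-4 - 1*(-5))/3)*T = ((-4 + 5)/3)*T = ((1/3)*1)*T = T/3)
f(106, z(2))/(-16570) = ((-4 + 2)/3)/(-16570) = ((1/3)*(-2))*(-1/16570) = -2/3*(-1/16570) = 1/24855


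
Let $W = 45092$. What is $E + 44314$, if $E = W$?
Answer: $89406$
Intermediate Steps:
$E = 45092$
$E + 44314 = 45092 + 44314 = 89406$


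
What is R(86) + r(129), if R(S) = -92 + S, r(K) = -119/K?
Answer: -893/129 ≈ -6.9225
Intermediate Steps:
R(86) + r(129) = (-92 + 86) - 119/129 = -6 - 119*1/129 = -6 - 119/129 = -893/129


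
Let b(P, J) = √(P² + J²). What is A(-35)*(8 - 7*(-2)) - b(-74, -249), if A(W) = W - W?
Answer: -√67477 ≈ -259.76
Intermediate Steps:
A(W) = 0
b(P, J) = √(J² + P²)
A(-35)*(8 - 7*(-2)) - b(-74, -249) = 0*(8 - 7*(-2)) - √((-249)² + (-74)²) = 0*(8 + 14) - √(62001 + 5476) = 0*22 - √67477 = 0 - √67477 = -√67477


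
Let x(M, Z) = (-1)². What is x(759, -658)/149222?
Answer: 1/149222 ≈ 6.7014e-6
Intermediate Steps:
x(M, Z) = 1
x(759, -658)/149222 = 1/149222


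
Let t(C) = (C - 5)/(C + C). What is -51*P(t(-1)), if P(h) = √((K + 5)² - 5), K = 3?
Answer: -51*√59 ≈ -391.74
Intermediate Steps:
t(C) = (-5 + C)/(2*C) (t(C) = (-5 + C)/((2*C)) = (-5 + C)*(1/(2*C)) = (-5 + C)/(2*C))
P(h) = √59 (P(h) = √((3 + 5)² - 5) = √(8² - 5) = √(64 - 5) = √59)
-51*P(t(-1)) = -51*√59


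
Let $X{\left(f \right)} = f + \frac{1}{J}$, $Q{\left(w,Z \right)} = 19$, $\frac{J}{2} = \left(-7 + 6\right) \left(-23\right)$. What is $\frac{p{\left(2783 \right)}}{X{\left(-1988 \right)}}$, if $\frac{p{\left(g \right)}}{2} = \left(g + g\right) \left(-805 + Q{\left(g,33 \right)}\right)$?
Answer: $\frac{402488592}{91447} \approx 4401.3$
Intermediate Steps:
$J = 46$ ($J = 2 \left(-7 + 6\right) \left(-23\right) = 2 \left(\left(-1\right) \left(-23\right)\right) = 2 \cdot 23 = 46$)
$p{\left(g \right)} = - 3144 g$ ($p{\left(g \right)} = 2 \left(g + g\right) \left(-805 + 19\right) = 2 \cdot 2 g \left(-786\right) = 2 \left(- 1572 g\right) = - 3144 g$)
$X{\left(f \right)} = \frac{1}{46} + f$ ($X{\left(f \right)} = f + \frac{1}{46} = \frac{1}{46} + f$)
$\frac{p{\left(2783 \right)}}{X{\left(-1988 \right)}} = \frac{\left(-3144\right) 2783}{\frac{1}{46} - 1988} = - \frac{8749752}{- \frac{91447}{46}} = \left(-8749752\right) \left(- \frac{46}{91447}\right) = \frac{402488592}{91447}$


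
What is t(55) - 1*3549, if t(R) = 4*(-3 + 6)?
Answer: -3537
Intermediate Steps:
t(R) = 12 (t(R) = 4*3 = 12)
t(55) - 1*3549 = 12 - 1*3549 = 12 - 3549 = -3537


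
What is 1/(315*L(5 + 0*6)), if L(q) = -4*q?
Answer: -1/6300 ≈ -0.00015873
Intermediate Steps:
1/(315*L(5 + 0*6)) = 1/(315*(-4*(5 + 0*6))) = 1/(315*(-4*(5 + 0))) = 1/(315*(-4*5)) = 1/(315*(-20)) = 1/(-6300) = -1/6300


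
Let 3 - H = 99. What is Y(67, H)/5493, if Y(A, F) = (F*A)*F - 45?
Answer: 205809/1831 ≈ 112.40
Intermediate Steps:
H = -96 (H = 3 - 1*99 = 3 - 99 = -96)
Y(A, F) = -45 + A*F² (Y(A, F) = (A*F)*F - 45 = A*F² - 45 = -45 + A*F²)
Y(67, H)/5493 = (-45 + 67*(-96)²)/5493 = (-45 + 67*9216)*(1/5493) = (-45 + 617472)*(1/5493) = 617427*(1/5493) = 205809/1831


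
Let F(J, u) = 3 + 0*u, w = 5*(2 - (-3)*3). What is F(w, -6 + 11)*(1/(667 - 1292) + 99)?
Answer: 185622/625 ≈ 297.00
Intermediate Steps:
w = 55 (w = 5*(2 - 1*(-9)) = 5*(2 + 9) = 5*11 = 55)
F(J, u) = 3 (F(J, u) = 3 + 0 = 3)
F(w, -6 + 11)*(1/(667 - 1292) + 99) = 3*(1/(667 - 1292) + 99) = 3*(1/(-625) + 99) = 3*(-1/625 + 99) = 3*(61874/625) = 185622/625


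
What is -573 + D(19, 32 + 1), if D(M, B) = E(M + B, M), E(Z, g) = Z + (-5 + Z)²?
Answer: 1688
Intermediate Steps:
D(M, B) = B + M + (-5 + B + M)² (D(M, B) = (M + B) + (-5 + (M + B))² = (B + M) + (-5 + (B + M))² = (B + M) + (-5 + B + M)² = B + M + (-5 + B + M)²)
-573 + D(19, 32 + 1) = -573 + ((32 + 1) + 19 + (-5 + (32 + 1) + 19)²) = -573 + (33 + 19 + (-5 + 33 + 19)²) = -573 + (33 + 19 + 47²) = -573 + (33 + 19 + 2209) = -573 + 2261 = 1688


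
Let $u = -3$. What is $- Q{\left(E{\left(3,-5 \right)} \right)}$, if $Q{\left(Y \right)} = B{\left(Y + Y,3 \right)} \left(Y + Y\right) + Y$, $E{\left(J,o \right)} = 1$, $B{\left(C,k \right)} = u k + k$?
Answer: $11$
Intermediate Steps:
$B{\left(C,k \right)} = - 2 k$ ($B{\left(C,k \right)} = - 3 k + k = - 2 k$)
$Q{\left(Y \right)} = - 11 Y$ ($Q{\left(Y \right)} = \left(-2\right) 3 \left(Y + Y\right) + Y = - 6 \cdot 2 Y + Y = - 12 Y + Y = - 11 Y$)
$- Q{\left(E{\left(3,-5 \right)} \right)} = - \left(-11\right) 1 = \left(-1\right) \left(-11\right) = 11$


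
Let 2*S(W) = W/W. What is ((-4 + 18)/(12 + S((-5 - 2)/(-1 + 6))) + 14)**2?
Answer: 142884/625 ≈ 228.61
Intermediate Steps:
S(W) = 1/2 (S(W) = (W/W)/2 = (1/2)*1 = 1/2)
((-4 + 18)/(12 + S((-5 - 2)/(-1 + 6))) + 14)**2 = ((-4 + 18)/(12 + 1/2) + 14)**2 = (14/(25/2) + 14)**2 = (14*(2/25) + 14)**2 = (28/25 + 14)**2 = (378/25)**2 = 142884/625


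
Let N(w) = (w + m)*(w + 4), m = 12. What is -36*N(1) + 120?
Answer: -2220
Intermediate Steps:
N(w) = (4 + w)*(12 + w) (N(w) = (w + 12)*(w + 4) = (12 + w)*(4 + w) = (4 + w)*(12 + w))
-36*N(1) + 120 = -36*(48 + 1² + 16*1) + 120 = -36*(48 + 1 + 16) + 120 = -36*65 + 120 = -2340 + 120 = -2220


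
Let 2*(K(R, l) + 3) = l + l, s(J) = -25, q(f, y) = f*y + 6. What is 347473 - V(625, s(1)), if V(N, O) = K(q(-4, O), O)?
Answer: 347501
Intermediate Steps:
q(f, y) = 6 + f*y
K(R, l) = -3 + l (K(R, l) = -3 + (l + l)/2 = -3 + (2*l)/2 = -3 + l)
V(N, O) = -3 + O
347473 - V(625, s(1)) = 347473 - (-3 - 25) = 347473 - 1*(-28) = 347473 + 28 = 347501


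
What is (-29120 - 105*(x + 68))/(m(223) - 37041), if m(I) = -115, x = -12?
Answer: 1250/1327 ≈ 0.94197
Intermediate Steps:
(-29120 - 105*(x + 68))/(m(223) - 37041) = (-29120 - 105*(-12 + 68))/(-115 - 37041) = (-29120 - 105*56)/(-37156) = (-29120 - 5880)*(-1/37156) = -35000*(-1/37156) = 1250/1327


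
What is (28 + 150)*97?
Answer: 17266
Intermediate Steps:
(28 + 150)*97 = 178*97 = 17266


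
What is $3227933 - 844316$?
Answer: $2383617$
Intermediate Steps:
$3227933 - 844316 = 2383617$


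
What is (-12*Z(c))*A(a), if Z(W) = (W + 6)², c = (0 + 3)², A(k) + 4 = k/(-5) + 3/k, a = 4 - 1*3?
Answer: 3240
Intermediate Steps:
a = 1 (a = 4 - 3 = 1)
A(k) = -4 + 3/k - k/5 (A(k) = -4 + (k/(-5) + 3/k) = -4 + (k*(-⅕) + 3/k) = -4 + (-k/5 + 3/k) = -4 + (3/k - k/5) = -4 + 3/k - k/5)
c = 9 (c = 3² = 9)
Z(W) = (6 + W)²
(-12*Z(c))*A(a) = (-12*(6 + 9)²)*(-4 + 3/1 - ⅕*1) = (-12*15²)*(-4 + 3*1 - ⅕) = (-12*225)*(-4 + 3 - ⅕) = -2700*(-6/5) = 3240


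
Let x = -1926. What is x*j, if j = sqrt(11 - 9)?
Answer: -1926*sqrt(2) ≈ -2723.8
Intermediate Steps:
j = sqrt(2) ≈ 1.4142
x*j = -1926*sqrt(2)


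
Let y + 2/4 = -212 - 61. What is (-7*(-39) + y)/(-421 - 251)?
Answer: 1/1344 ≈ 0.00074405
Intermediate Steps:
y = -547/2 (y = -1/2 + (-212 - 61) = -1/2 - 273 = -547/2 ≈ -273.50)
(-7*(-39) + y)/(-421 - 251) = (-7*(-39) - 547/2)/(-421 - 251) = (273 - 547/2)/(-672) = -1/2*(-1/672) = 1/1344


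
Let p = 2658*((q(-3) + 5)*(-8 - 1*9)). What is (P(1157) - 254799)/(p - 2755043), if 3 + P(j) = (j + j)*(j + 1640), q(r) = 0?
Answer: -6217456/2980973 ≈ -2.0857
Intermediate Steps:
P(j) = -3 + 2*j*(1640 + j) (P(j) = -3 + (j + j)*(j + 1640) = -3 + (2*j)*(1640 + j) = -3 + 2*j*(1640 + j))
p = -225930 (p = 2658*((0 + 5)*(-8 - 1*9)) = 2658*(5*(-8 - 9)) = 2658*(5*(-17)) = 2658*(-85) = -225930)
(P(1157) - 254799)/(p - 2755043) = ((-3 + 2*1157**2 + 3280*1157) - 254799)/(-225930 - 2755043) = ((-3 + 2*1338649 + 3794960) - 254799)/(-2980973) = ((-3 + 2677298 + 3794960) - 254799)*(-1/2980973) = (6472255 - 254799)*(-1/2980973) = 6217456*(-1/2980973) = -6217456/2980973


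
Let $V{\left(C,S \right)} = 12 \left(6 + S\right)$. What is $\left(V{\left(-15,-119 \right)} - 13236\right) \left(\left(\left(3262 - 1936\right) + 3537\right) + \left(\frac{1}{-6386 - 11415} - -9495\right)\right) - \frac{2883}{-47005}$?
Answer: $- \frac{25043739941605491}{119533715} \approx -2.0951 \cdot 10^{8}$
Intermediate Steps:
$V{\left(C,S \right)} = 72 + 12 S$
$\left(V{\left(-15,-119 \right)} - 13236\right) \left(\left(\left(3262 - 1936\right) + 3537\right) + \left(\frac{1}{-6386 - 11415} - -9495\right)\right) - \frac{2883}{-47005} = \left(\left(72 + 12 \left(-119\right)\right) - 13236\right) \left(\left(\left(3262 - 1936\right) + 3537\right) + \left(\frac{1}{-6386 - 11415} - -9495\right)\right) - \frac{2883}{-47005} = \left(\left(72 - 1428\right) - 13236\right) \left(\left(1326 + 3537\right) + \left(\frac{1}{-17801} + 9495\right)\right) - - \frac{2883}{47005} = \left(-1356 - 13236\right) \left(4863 + \left(- \frac{1}{17801} + 9495\right)\right) + \frac{2883}{47005} = - 14592 \left(4863 + \frac{169020494}{17801}\right) + \frac{2883}{47005} = \left(-14592\right) \frac{255586757}{17801} + \frac{2883}{47005} = - \frac{3729521958144}{17801} + \frac{2883}{47005} = - \frac{25043739941605491}{119533715}$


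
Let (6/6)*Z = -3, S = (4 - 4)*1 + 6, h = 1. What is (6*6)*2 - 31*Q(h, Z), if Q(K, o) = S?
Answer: -114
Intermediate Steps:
S = 6 (S = 0*1 + 6 = 0 + 6 = 6)
Z = -3
Q(K, o) = 6
(6*6)*2 - 31*Q(h, Z) = (6*6)*2 - 31*6 = 36*2 - 186 = 72 - 186 = -114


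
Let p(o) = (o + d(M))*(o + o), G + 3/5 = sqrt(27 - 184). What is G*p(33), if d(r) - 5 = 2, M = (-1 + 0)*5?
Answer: -1584 + 2640*I*sqrt(157) ≈ -1584.0 + 33079.0*I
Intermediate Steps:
M = -5 (M = -1*5 = -5)
d(r) = 7 (d(r) = 5 + 2 = 7)
G = -3/5 + I*sqrt(157) (G = -3/5 + sqrt(27 - 184) = -3/5 + sqrt(-157) = -3/5 + I*sqrt(157) ≈ -0.6 + 12.53*I)
p(o) = 2*o*(7 + o) (p(o) = (o + 7)*(o + o) = (7 + o)*(2*o) = 2*o*(7 + o))
G*p(33) = (-3/5 + I*sqrt(157))*(2*33*(7 + 33)) = (-3/5 + I*sqrt(157))*(2*33*40) = (-3/5 + I*sqrt(157))*2640 = -1584 + 2640*I*sqrt(157)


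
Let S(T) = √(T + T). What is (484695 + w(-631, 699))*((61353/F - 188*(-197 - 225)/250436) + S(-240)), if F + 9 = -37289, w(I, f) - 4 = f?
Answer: -44278026189415/68682073 + 1941592*I*√30 ≈ -6.4468e+5 + 1.0635e+7*I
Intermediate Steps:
w(I, f) = 4 + f
F = -37298 (F = -9 - 37289 = -37298)
S(T) = √2*√T (S(T) = √(2*T) = √2*√T)
(484695 + w(-631, 699))*((61353/F - 188*(-197 - 225)/250436) + S(-240)) = (484695 + (4 + 699))*((61353/(-37298) - 188*(-197 - 225)/250436) + √2*√(-240)) = (484695 + 703)*((61353*(-1/37298) - 188*(-422)*(1/250436)) + √2*(4*I*√15)) = 485398*((-3609/2194 + 79336*(1/250436)) + 4*I*√30) = 485398*((-3609/2194 + 19834/62609) + 4*I*√30) = 485398*(-182440085/137364146 + 4*I*√30) = -44278026189415/68682073 + 1941592*I*√30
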